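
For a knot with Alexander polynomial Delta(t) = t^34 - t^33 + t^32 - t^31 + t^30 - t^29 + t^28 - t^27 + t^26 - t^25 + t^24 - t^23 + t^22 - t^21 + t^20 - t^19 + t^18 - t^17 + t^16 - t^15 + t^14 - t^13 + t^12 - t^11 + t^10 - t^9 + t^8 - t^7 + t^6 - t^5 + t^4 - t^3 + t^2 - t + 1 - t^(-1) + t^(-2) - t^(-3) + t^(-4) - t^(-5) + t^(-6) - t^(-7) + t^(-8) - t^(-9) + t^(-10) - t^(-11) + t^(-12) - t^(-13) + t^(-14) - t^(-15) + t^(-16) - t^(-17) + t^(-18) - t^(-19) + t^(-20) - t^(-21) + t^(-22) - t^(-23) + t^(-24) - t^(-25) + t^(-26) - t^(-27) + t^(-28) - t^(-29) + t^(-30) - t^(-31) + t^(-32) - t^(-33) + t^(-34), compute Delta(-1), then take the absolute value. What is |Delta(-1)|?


Step 1: The polynomial has 69 terms with alternating signs, exponents from 34 down to -34.
Step 2: Substitute t = -1. The i-th term has coefficient (-1)^i and exponent (m-i),
  so its value is (-1)^i * (-1)^(m-i) = (-1)^m = 1 for every i.
Step 3: All 69 terms equal 1, so Delta(-1) = 69 * (1) = 69
Step 4: |Delta(-1)| = 69

69


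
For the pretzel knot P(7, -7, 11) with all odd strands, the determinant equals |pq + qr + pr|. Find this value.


Step 1: Compute pq + qr + pr.
pq = 7*(-7) = -49
qr = (-7)*11 = -77
pr = 7*11 = 77
pq + qr + pr = -49 + (-77) + 77 = -49
Step 2: Take absolute value.
det(P(7,-7,11)) = |-49| = 49

49


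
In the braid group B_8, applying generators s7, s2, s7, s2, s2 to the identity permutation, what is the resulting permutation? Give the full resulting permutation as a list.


Starting with identity [1, 2, 3, 4, 5, 6, 7, 8].
Apply generators in sequence:
  After s7: [1, 2, 3, 4, 5, 6, 8, 7]
  After s2: [1, 3, 2, 4, 5, 6, 8, 7]
  After s7: [1, 3, 2, 4, 5, 6, 7, 8]
  After s2: [1, 2, 3, 4, 5, 6, 7, 8]
  After s2: [1, 3, 2, 4, 5, 6, 7, 8]
Final permutation: [1, 3, 2, 4, 5, 6, 7, 8]

[1, 3, 2, 4, 5, 6, 7, 8]


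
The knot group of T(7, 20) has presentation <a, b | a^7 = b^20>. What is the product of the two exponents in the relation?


The relation is a^7 = b^20.
Product of exponents = 7 * 20
= 140

140


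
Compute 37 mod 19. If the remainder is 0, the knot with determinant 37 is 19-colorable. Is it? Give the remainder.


Step 1: A knot is p-colorable if and only if p divides its determinant.
Step 2: Compute 37 mod 19.
37 = 1 * 19 + 18
Step 3: 37 mod 19 = 18
Step 4: The knot is 19-colorable: no

18


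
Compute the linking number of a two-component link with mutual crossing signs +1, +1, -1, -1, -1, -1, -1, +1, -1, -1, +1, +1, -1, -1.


Step 1: Count positive crossings: 5
Step 2: Count negative crossings: 9
Step 3: Sum of signs = 5 - 9 = -4
Step 4: Linking number = sum/2 = -4/2 = -2

-2


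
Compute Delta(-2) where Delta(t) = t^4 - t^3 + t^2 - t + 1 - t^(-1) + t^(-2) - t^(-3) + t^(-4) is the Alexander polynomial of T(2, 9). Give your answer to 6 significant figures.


Substituting t = -2 into Delta(t) = t^4 - t^3 + t^2 - t + 1 - t^(-1) + t^(-2) - t^(-3) + t^(-4):
Term values: (16) + (8) + (4) + (2) + (1) + (0.5) + (0.25) + (0.125) + (0.0625)
Sum = 31.9375
Rounded to 6 significant figures: 31.9375

31.9375


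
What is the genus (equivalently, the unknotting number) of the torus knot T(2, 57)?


For a torus knot T(p,q), both the unknotting number and genus equal (p-1)(q-1)/2.
= (2-1)(57-1)/2
= 1*56/2
= 56/2 = 28

28


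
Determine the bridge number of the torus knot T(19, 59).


The bridge number of T(p,q) is min(p,q).
min(19, 59) = 19

19


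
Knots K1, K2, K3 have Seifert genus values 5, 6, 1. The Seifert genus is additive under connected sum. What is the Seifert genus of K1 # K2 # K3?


The Seifert genus is additive under connected sum.
Seifert genus(K1 # K2 # K3) = (5) + (6) + (1)
= 12

12


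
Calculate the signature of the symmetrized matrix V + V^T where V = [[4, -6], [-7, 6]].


Step 1: V + V^T = [[8, -13], [-13, 12]]
Step 2: trace = 20, det = -73
Step 3: Discriminant = 20^2 - 4*(-73) = 692
Step 4: Eigenvalues: 23.1529, -3.15295
Step 5: Signature = (# positive eigenvalues) - (# negative eigenvalues) = 0

0


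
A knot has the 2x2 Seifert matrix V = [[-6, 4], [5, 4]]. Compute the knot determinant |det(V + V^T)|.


Step 1: Form V + V^T where V = [[-6, 4], [5, 4]]
  V^T = [[-6, 5], [4, 4]]
  V + V^T = [[-12, 9], [9, 8]]
Step 2: det(V + V^T) = (-12)*8 - 9*9
  = -96 - 81 = -177
Step 3: Knot determinant = |det(V + V^T)| = |-177| = 177

177


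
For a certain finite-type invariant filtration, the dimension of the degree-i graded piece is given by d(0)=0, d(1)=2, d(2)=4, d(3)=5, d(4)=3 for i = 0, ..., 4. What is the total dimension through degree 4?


Total dimension = d(0) + d(1) + ... + d(4)
= 0 + 2 + 4 + 5 + 3
= 14

14


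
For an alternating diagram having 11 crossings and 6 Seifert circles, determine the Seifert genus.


For alternating knots, g = (c - s + 1)/2.
= (11 - 6 + 1)/2
= 6/2 = 3

3


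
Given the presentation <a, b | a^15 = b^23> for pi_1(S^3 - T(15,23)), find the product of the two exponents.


The relation is a^15 = b^23.
Product of exponents = 15 * 23
= 345

345


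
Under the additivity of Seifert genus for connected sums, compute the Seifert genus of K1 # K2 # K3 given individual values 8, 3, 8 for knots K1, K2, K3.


The Seifert genus is additive under connected sum.
Seifert genus(K1 # K2 # K3) = (8) + (3) + (8)
= 19

19


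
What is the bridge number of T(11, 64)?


The bridge number of T(p,q) is min(p,q).
min(11, 64) = 11

11


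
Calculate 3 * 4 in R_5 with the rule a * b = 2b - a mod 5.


3 * 4 = 2*4 - 3 mod 5
= 8 - 3 mod 5
= 5 mod 5 = 0

0


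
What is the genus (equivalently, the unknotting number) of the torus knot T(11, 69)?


For a torus knot T(p,q), both the unknotting number and genus equal (p-1)(q-1)/2.
= (11-1)(69-1)/2
= 10*68/2
= 680/2 = 340

340


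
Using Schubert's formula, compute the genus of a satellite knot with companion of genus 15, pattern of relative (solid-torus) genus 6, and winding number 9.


Schubert: g(satellite) = g_rel(pattern) + |winding| * g(companion),
where g_rel(pattern) is the genus of the pattern relative to the solid torus.
= 6 + 9 * 15
= 6 + 135 = 141

141


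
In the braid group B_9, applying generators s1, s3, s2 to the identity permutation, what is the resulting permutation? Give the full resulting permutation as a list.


Starting with identity [1, 2, 3, 4, 5, 6, 7, 8, 9].
Apply generators in sequence:
  After s1: [2, 1, 3, 4, 5, 6, 7, 8, 9]
  After s3: [2, 1, 4, 3, 5, 6, 7, 8, 9]
  After s2: [2, 4, 1, 3, 5, 6, 7, 8, 9]
Final permutation: [2, 4, 1, 3, 5, 6, 7, 8, 9]

[2, 4, 1, 3, 5, 6, 7, 8, 9]


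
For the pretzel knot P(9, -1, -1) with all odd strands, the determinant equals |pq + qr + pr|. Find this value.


Step 1: Compute pq + qr + pr.
pq = 9*(-1) = -9
qr = (-1)*(-1) = 1
pr = 9*(-1) = -9
pq + qr + pr = -9 + 1 + (-9) = -17
Step 2: Take absolute value.
det(P(9,-1,-1)) = |-17| = 17

17


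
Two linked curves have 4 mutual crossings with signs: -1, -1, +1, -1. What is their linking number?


Step 1: Count positive crossings: 1
Step 2: Count negative crossings: 3
Step 3: Sum of signs = 1 - 3 = -2
Step 4: Linking number = sum/2 = -2/2 = -1

-1


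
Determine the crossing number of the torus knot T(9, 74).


For a torus knot T(p, q) with gcd(p,q)=1,
the crossing number is min(p*(q-1), q*(p-1)).
p*(q-1) = 9*73 = 657
q*(p-1) = 74*8 = 592
min(657, 592) = 592

592


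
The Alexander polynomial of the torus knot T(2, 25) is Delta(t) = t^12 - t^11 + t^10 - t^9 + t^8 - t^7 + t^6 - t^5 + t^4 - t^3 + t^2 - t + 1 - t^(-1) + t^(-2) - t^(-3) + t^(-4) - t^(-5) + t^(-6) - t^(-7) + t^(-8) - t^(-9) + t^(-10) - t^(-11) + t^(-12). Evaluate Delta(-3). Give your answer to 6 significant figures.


Substituting t = -3 into Delta(t) = t^12 - t^11 + t^10 - t^9 + t^8 - t^7 + t^6 - t^5 + t^4 - t^3 + t^2 - t + 1 - t^(-1) + t^(-2) - t^(-3) + t^(-4) - t^(-5) + t^(-6) - t^(-7) + t^(-8) - t^(-9) + t^(-10) - t^(-11) + t^(-12):
Term values: (531441) + (177147) + (59049) + (19683) + (6561) + (2187) + (729) + (243) + (81) + (27) + (9) + (3) + (1) + (0.333333) + (0.111111) + (0.037037) + (0.0123457) + (0.00411523) + (0.00137174) + (0.000457247) + (0.000152416) + (5.08053e-05) + (1.69351e-05) + (5.64503e-06) + (1.88168e-06)
Sum = 797161.5
Rounded to 6 significant figures: 797161

797161


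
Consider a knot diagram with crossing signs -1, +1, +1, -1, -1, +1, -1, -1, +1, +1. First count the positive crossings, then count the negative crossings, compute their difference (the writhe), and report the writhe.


Step 1: Count positive crossings (+1).
Positive crossings: 5
Step 2: Count negative crossings (-1).
Negative crossings: 5
Step 3: Writhe = (positive) - (negative)
w = 5 - 5 = 0
Step 4: |w| = 0, and w is zero

0


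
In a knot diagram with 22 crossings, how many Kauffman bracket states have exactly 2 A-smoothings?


We choose which 2 of 22 crossings get A-smoothings.
C(22, 2) = 22! / (2! * 20!)
= 231

231


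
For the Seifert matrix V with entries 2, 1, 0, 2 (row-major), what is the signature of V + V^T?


Step 1: V + V^T = [[4, 1], [1, 4]]
Step 2: trace = 8, det = 15
Step 3: Discriminant = 8^2 - 4*15 = 4
Step 4: Eigenvalues: 5, 3
Step 5: Signature = (# positive eigenvalues) - (# negative eigenvalues) = 2

2


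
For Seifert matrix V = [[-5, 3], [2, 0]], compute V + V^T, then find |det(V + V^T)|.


Step 1: Form V + V^T where V = [[-5, 3], [2, 0]]
  V^T = [[-5, 2], [3, 0]]
  V + V^T = [[-10, 5], [5, 0]]
Step 2: det(V + V^T) = (-10)*0 - 5*5
  = 0 - 25 = -25
Step 3: Knot determinant = |det(V + V^T)| = |-25| = 25

25


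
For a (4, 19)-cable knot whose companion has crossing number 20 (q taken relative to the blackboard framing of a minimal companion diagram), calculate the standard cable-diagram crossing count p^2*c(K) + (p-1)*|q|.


Step 1: Each of the c(K) crossings of the companion diagram becomes p*p = p^2 crossings among the p parallel strands, and each of the |q| twists s_1 s_2 ... s_(p-1) adds (p-1) crossings.
  Crossings = p^2 * c(K) + (p-1)*|q|
Step 2: = 4^2 * 20 + (4-1)*19
Step 3: = 16*20 + 3*19
Step 4: = 320 + 57 = 377

377


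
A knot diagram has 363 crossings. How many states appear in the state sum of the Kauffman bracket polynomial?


Each crossing contributes 2 choices (A-smoothing or B-smoothing).
Total states = 2^363 = 18788340662190665823115844774314696219005460391266558965658327772257672200916867547709591987078149624255479808

18788340662190665823115844774314696219005460391266558965658327772257672200916867547709591987078149624255479808


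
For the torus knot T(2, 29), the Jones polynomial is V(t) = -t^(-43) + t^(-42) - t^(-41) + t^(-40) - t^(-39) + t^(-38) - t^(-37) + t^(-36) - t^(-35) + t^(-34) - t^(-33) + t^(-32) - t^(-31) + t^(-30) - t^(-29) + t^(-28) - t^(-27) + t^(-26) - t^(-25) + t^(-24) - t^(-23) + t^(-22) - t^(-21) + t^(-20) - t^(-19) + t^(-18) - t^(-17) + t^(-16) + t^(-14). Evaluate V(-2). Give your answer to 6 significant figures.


Substituting t = -2 into V(t) = -t^(-43) + t^(-42) - t^(-41) + t^(-40) - t^(-39) + t^(-38) - t^(-37) + t^(-36) - t^(-35) + t^(-34) - t^(-33) + t^(-32) - t^(-31) + t^(-30) - t^(-29) + t^(-28) - t^(-27) + t^(-26) - t^(-25) + t^(-24) - t^(-23) + t^(-22) - t^(-21) + t^(-20) - t^(-19) + t^(-18) - t^(-17) + t^(-16) + t^(-14):
  (-)t^(-43) = 1.13687e-13
  (+)t^(-42) = 2.27374e-13
  (-)t^(-41) = 4.54747e-13
  (+)t^(-40) = 9.09495e-13
  (-)t^(-39) = 1.81899e-12
  (+)t^(-38) = 3.63798e-12
  (-)t^(-37) = 7.27596e-12
  (+)t^(-36) = 1.45519e-11
  (-)t^(-35) = 2.91038e-11
  (+)t^(-34) = 5.82077e-11
  (-)t^(-33) = 1.16415e-10
  (+)t^(-32) = 2.32831e-10
  (-)t^(-31) = 4.65661e-10
  (+)t^(-30) = 9.31323e-10
  (-)t^(-29) = 1.86265e-09
  (+)t^(-28) = 3.72529e-09
  (-)t^(-27) = 7.45058e-09
  (+)t^(-26) = 1.49012e-08
  (-)t^(-25) = 2.98023e-08
  (+)t^(-24) = 5.96046e-08
  (-)t^(-23) = 1.19209e-07
  (+)t^(-22) = 2.38419e-07
  (-)t^(-21) = 4.76837e-07
  (+)t^(-20) = 9.53674e-07
  (-)t^(-19) = 1.90735e-06
  (+)t^(-18) = 3.8147e-06
  (-)t^(-17) = 7.62939e-06
  (+)t^(-16) = 1.52588e-05
  (+)t^(-14) = 6.10352e-05
Sum = (1.13687e-13) + (2.27374e-13) + (4.54747e-13) + (9.09495e-13) + (1.81899e-12) + (3.63798e-12) + (7.27596e-12) + (1.45519e-11) + (2.91038e-11) + (5.82077e-11) + (1.16415e-10) + (2.32831e-10) + (4.65661e-10) + (9.31323e-10) + (1.86265e-09) + (3.72529e-09) + (7.45058e-09) + (1.49012e-08) + (2.98023e-08) + (5.96046e-08) + (1.19209e-07) + (2.38419e-07) + (4.76837e-07) + (9.53674e-07) + (1.90735e-06) + (3.8147e-06) + (7.62939e-06) + (1.52588e-05) + (6.10352e-05)
= 9.155273426e-05
Rounded to 6 significant figures: 9.15527e-05

9.15527e-05


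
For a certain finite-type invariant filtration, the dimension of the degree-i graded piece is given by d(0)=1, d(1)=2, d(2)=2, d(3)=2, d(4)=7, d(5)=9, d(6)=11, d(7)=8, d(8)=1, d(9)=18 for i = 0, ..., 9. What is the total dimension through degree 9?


Total dimension = d(0) + d(1) + ... + d(9)
= 1 + 2 + 2 + 2 + 7 + 9 + 11 + 8 + 1 + 18
= 61

61


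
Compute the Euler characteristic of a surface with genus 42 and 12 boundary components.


chi = 2 - 2g - b
= 2 - 2*42 - 12
= 2 - 84 - 12 = -94

-94


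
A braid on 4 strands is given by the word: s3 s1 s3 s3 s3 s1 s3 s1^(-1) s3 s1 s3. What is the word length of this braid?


The word length counts the number of generators (including inverses).
Listing each generator: s3, s1, s3, s3, s3, s1, s3, s1^(-1), s3, s1, s3
There are 11 generators in this braid word.

11


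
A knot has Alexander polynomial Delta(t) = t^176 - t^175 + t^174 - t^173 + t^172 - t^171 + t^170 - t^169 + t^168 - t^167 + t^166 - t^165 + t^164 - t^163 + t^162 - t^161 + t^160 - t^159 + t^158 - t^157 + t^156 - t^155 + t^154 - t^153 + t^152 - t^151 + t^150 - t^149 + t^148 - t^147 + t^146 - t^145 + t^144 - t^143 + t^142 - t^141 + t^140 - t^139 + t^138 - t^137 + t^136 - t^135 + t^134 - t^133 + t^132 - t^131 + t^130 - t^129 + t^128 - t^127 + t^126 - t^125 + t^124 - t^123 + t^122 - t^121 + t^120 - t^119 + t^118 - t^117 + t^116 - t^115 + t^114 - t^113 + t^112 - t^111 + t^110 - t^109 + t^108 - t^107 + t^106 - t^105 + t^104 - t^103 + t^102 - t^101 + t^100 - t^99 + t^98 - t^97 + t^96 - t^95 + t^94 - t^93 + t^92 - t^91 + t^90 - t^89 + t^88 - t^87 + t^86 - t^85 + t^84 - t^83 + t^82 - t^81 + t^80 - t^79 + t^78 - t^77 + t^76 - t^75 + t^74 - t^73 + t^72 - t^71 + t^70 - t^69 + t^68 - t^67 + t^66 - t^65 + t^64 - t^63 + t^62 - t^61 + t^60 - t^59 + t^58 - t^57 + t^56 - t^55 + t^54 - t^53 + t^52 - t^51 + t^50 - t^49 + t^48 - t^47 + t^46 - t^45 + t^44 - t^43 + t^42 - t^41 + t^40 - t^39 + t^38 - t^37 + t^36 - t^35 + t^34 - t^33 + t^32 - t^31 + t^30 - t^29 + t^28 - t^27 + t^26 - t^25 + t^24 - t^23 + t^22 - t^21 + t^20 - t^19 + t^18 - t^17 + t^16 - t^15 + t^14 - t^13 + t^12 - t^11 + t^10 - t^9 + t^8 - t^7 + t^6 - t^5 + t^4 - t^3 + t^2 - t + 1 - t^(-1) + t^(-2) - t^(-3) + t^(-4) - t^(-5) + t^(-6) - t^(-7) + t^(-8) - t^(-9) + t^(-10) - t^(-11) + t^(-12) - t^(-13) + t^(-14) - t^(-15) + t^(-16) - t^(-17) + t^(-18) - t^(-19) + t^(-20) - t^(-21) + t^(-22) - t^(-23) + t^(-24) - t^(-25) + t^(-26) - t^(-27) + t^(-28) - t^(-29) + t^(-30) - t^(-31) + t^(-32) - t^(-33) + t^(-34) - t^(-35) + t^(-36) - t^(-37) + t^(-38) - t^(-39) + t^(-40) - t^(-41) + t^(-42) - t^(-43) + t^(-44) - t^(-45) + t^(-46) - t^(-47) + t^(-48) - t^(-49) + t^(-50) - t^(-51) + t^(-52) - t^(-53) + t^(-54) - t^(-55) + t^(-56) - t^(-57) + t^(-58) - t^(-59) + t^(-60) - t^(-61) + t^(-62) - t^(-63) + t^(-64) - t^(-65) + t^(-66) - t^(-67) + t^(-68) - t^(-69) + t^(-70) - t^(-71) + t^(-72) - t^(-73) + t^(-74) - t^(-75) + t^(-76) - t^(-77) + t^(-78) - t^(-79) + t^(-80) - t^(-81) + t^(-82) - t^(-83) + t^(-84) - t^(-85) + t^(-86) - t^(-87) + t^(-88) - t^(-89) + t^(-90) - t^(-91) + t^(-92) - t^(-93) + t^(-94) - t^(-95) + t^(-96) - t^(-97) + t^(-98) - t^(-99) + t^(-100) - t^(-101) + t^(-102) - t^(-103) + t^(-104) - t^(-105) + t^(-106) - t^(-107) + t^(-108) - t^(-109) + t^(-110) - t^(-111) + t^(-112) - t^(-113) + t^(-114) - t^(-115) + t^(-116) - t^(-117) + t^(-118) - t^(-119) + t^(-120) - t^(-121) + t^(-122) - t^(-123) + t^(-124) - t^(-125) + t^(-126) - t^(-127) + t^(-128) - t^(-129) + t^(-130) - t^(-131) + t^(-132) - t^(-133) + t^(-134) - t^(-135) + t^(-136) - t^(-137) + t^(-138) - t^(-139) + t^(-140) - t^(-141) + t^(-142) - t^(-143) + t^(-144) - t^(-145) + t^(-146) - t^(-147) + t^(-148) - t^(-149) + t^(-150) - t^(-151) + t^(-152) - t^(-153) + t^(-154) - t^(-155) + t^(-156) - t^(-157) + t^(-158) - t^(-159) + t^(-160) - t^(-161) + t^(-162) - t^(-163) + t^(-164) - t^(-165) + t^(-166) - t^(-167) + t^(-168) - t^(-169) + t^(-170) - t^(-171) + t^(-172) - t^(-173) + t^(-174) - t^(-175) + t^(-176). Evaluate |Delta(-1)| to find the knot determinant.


Step 1: The polynomial has 353 terms with alternating signs, exponents from 176 down to -176.
Step 2: Substitute t = -1. The i-th term has coefficient (-1)^i and exponent (m-i),
  so its value is (-1)^i * (-1)^(m-i) = (-1)^m = 1 for every i.
Step 3: All 353 terms equal 1, so Delta(-1) = 353 * (1) = 353
Step 4: |Delta(-1)| = 353

353


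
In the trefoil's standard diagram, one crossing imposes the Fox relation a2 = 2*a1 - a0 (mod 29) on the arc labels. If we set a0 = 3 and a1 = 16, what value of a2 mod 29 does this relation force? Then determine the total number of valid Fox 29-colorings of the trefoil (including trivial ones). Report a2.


Step 1: Apply the given crossing relation 2*a1 - a0 - a2 = 0 (mod 29).
  a2 = 2*a1 - a0 mod 29
  a2 = 2*16 - 3 mod 29
  a2 = 32 - 3 mod 29
  a2 = 29 mod 29 = 0
Step 2: The trefoil has determinant 3.
  Number of Fox p-colorings (p prime) is p^2 if p = 3, else p.
  Since 29 does not divide 3, only trivial (constant) colorings exist.
  (So the trial a0 = 3, a1 = 16 with a0 != a1 does NOT extend to a valid coloring of the whole trefoil: the other two crossing relations require 3*(a1 - a0) = 0 (mod 29), which fails.)
  Total colorings = 29
Step 3: a2 = 0, total Fox 29-colorings = 29

0


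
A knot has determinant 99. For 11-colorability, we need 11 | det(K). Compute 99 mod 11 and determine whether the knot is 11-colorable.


Step 1: A knot is p-colorable if and only if p divides its determinant.
Step 2: Compute 99 mod 11.
99 = 9 * 11 + 0
Step 3: 99 mod 11 = 0
Step 4: The knot is 11-colorable: yes

0


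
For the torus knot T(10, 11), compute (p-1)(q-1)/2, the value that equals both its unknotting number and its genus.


For a torus knot T(p,q), both the unknotting number and genus equal (p-1)(q-1)/2.
= (10-1)(11-1)/2
= 9*10/2
= 90/2 = 45

45


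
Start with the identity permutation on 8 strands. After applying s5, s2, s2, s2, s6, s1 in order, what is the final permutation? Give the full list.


Starting with identity [1, 2, 3, 4, 5, 6, 7, 8].
Apply generators in sequence:
  After s5: [1, 2, 3, 4, 6, 5, 7, 8]
  After s2: [1, 3, 2, 4, 6, 5, 7, 8]
  After s2: [1, 2, 3, 4, 6, 5, 7, 8]
  After s2: [1, 3, 2, 4, 6, 5, 7, 8]
  After s6: [1, 3, 2, 4, 6, 7, 5, 8]
  After s1: [3, 1, 2, 4, 6, 7, 5, 8]
Final permutation: [3, 1, 2, 4, 6, 7, 5, 8]

[3, 1, 2, 4, 6, 7, 5, 8]


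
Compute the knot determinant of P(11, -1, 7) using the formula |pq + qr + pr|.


Step 1: Compute pq + qr + pr.
pq = 11*(-1) = -11
qr = (-1)*7 = -7
pr = 11*7 = 77
pq + qr + pr = -11 + (-7) + 77 = 59
Step 2: Take absolute value.
det(P(11,-1,7)) = |59| = 59

59


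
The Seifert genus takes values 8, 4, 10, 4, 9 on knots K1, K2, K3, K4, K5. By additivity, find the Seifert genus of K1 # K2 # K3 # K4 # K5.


The Seifert genus is additive under connected sum.
Seifert genus(K1 # K2 # K3 # K4 # K5) = (8) + (4) + (10) + (4) + (9)
= 35

35


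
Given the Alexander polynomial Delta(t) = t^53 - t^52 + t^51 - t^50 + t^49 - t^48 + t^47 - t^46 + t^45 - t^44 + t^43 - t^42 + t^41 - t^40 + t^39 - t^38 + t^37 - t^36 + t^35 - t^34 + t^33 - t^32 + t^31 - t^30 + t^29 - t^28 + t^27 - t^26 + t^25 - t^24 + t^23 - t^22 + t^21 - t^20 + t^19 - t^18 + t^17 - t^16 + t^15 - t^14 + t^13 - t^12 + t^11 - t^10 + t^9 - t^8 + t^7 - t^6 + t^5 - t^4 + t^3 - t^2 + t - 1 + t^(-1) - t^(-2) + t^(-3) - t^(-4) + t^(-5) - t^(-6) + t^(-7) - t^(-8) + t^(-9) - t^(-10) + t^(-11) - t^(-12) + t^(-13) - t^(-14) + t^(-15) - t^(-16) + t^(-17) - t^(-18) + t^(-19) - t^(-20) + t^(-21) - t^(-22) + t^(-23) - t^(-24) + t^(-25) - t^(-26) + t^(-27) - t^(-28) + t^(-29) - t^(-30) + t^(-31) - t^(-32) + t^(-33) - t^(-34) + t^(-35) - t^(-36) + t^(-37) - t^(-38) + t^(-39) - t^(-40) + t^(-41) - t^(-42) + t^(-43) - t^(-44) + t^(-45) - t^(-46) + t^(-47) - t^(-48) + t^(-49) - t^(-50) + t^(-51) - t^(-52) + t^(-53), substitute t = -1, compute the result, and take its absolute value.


Step 1: The polynomial has 107 terms with alternating signs, exponents from 53 down to -53.
Step 2: Substitute t = -1. The i-th term has coefficient (-1)^i and exponent (m-i),
  so its value is (-1)^i * (-1)^(m-i) = (-1)^m = -1 for every i.
Step 3: All 107 terms equal -1, so Delta(-1) = 107 * (-1) = -107
Step 4: |Delta(-1)| = 107

107


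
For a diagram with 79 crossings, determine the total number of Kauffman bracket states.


Each crossing contributes 2 choices (A-smoothing or B-smoothing).
Total states = 2^79 = 604462909807314587353088

604462909807314587353088


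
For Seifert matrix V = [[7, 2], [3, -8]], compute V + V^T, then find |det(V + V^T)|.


Step 1: Form V + V^T where V = [[7, 2], [3, -8]]
  V^T = [[7, 3], [2, -8]]
  V + V^T = [[14, 5], [5, -16]]
Step 2: det(V + V^T) = 14*(-16) - 5*5
  = -224 - 25 = -249
Step 3: Knot determinant = |det(V + V^T)| = |-249| = 249

249


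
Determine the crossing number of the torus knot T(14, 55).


For a torus knot T(p, q) with gcd(p,q)=1,
the crossing number is min(p*(q-1), q*(p-1)).
p*(q-1) = 14*54 = 756
q*(p-1) = 55*13 = 715
min(756, 715) = 715

715


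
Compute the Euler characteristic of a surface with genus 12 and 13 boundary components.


chi = 2 - 2g - b
= 2 - 2*12 - 13
= 2 - 24 - 13 = -35

-35


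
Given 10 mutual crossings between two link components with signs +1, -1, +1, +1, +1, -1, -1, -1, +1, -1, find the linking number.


Step 1: Count positive crossings: 5
Step 2: Count negative crossings: 5
Step 3: Sum of signs = 5 - 5 = 0
Step 4: Linking number = sum/2 = 0/2 = 0

0


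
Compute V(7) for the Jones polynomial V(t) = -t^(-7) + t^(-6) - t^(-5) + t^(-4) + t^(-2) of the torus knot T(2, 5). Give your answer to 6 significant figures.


Substituting t = 7 into V(t) = -t^(-7) + t^(-6) - t^(-5) + t^(-4) + t^(-2):
  (-)t^(-7) = -1.21427e-06
  (+)t^(-6) = 8.49986e-06
  (-)t^(-5) = -5.9499e-05
  (+)t^(-4) = 0.000416493
  (+)t^(-2) = 0.0204082
Sum = (-1.21427e-06) + (8.49986e-06) + (-5.9499e-05) + (0.000416493) + (0.0204082)
= 0.02077244297
Rounded to 6 significant figures: 0.0207724

0.0207724


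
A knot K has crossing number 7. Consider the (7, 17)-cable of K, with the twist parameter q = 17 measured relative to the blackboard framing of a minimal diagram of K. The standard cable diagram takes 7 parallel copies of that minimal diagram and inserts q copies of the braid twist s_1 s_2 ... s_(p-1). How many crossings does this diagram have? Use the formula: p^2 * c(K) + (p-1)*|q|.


Step 1: Each of the c(K) crossings of the companion diagram becomes p*p = p^2 crossings among the p parallel strands, and each of the |q| twists s_1 s_2 ... s_(p-1) adds (p-1) crossings.
  Crossings = p^2 * c(K) + (p-1)*|q|
Step 2: = 7^2 * 7 + (7-1)*17
Step 3: = 49*7 + 6*17
Step 4: = 343 + 102 = 445

445


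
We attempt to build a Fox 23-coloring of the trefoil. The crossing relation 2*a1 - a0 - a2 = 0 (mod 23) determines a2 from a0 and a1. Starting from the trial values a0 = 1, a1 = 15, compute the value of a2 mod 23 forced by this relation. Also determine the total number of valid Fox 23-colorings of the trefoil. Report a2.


Step 1: Apply the given crossing relation 2*a1 - a0 - a2 = 0 (mod 23).
  a2 = 2*a1 - a0 mod 23
  a2 = 2*15 - 1 mod 23
  a2 = 30 - 1 mod 23
  a2 = 29 mod 23 = 6
Step 2: The trefoil has determinant 3.
  Number of Fox p-colorings (p prime) is p^2 if p = 3, else p.
  Since 23 does not divide 3, only trivial (constant) colorings exist.
  (So the trial a0 = 1, a1 = 15 with a0 != a1 does NOT extend to a valid coloring of the whole trefoil: the other two crossing relations require 3*(a1 - a0) = 0 (mod 23), which fails.)
  Total colorings = 23
Step 3: a2 = 6, total Fox 23-colorings = 23

6


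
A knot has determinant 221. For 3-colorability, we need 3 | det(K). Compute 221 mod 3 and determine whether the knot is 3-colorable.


Step 1: A knot is p-colorable if and only if p divides its determinant.
Step 2: Compute 221 mod 3.
221 = 73 * 3 + 2
Step 3: 221 mod 3 = 2
Step 4: The knot is 3-colorable: no

2


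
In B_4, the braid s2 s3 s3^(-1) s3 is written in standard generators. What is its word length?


The word length counts the number of generators (including inverses).
Listing each generator: s2, s3, s3^(-1), s3
There are 4 generators in this braid word.

4


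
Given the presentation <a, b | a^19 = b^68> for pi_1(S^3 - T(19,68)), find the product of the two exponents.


The relation is a^19 = b^68.
Product of exponents = 19 * 68
= 1292

1292


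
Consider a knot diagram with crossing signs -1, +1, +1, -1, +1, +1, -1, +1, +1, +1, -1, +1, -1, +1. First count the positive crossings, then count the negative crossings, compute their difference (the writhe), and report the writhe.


Step 1: Count positive crossings (+1).
Positive crossings: 9
Step 2: Count negative crossings (-1).
Negative crossings: 5
Step 3: Writhe = (positive) - (negative)
w = 9 - 5 = 4
Step 4: |w| = 4, and w is positive

4


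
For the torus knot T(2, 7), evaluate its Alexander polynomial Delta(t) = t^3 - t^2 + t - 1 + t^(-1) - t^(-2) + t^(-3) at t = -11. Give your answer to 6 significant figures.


Substituting t = -11 into Delta(t) = t^3 - t^2 + t - 1 + t^(-1) - t^(-2) + t^(-3):
Term values: (-1331) + (-121) + (-11) + (-1) + (-0.0909091) + (-0.00826446) + (-0.000751315)
Sum = -1464.099925
Rounded to 6 significant figures: -1464.1

-1464.1


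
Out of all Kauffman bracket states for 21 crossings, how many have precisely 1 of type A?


We choose which 1 of 21 crossings get A-smoothings.
C(21, 1) = 21! / (1! * 20!)
= 21

21


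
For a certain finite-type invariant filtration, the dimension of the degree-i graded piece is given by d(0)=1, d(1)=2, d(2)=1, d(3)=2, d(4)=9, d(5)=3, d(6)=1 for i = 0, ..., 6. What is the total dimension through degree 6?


Total dimension = d(0) + d(1) + ... + d(6)
= 1 + 2 + 1 + 2 + 9 + 3 + 1
= 19

19


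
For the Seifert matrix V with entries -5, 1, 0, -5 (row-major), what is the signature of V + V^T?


Step 1: V + V^T = [[-10, 1], [1, -10]]
Step 2: trace = -20, det = 99
Step 3: Discriminant = (-20)^2 - 4*99 = 4
Step 4: Eigenvalues: -9, -11
Step 5: Signature = (# positive eigenvalues) - (# negative eigenvalues) = -2

-2


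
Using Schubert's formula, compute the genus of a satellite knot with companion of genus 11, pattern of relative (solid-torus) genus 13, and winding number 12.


Schubert: g(satellite) = g_rel(pattern) + |winding| * g(companion),
where g_rel(pattern) is the genus of the pattern relative to the solid torus.
= 13 + 12 * 11
= 13 + 132 = 145

145


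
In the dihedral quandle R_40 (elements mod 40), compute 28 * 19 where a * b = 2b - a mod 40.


28 * 19 = 2*19 - 28 mod 40
= 38 - 28 mod 40
= 10 mod 40 = 10

10


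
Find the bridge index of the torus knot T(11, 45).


The bridge number of T(p,q) is min(p,q).
min(11, 45) = 11

11


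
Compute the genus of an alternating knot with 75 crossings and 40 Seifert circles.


For alternating knots, g = (c - s + 1)/2.
= (75 - 40 + 1)/2
= 36/2 = 18

18


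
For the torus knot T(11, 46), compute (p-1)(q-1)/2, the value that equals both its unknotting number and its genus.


For a torus knot T(p,q), both the unknotting number and genus equal (p-1)(q-1)/2.
= (11-1)(46-1)/2
= 10*45/2
= 450/2 = 225

225


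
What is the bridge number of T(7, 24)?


The bridge number of T(p,q) is min(p,q).
min(7, 24) = 7

7


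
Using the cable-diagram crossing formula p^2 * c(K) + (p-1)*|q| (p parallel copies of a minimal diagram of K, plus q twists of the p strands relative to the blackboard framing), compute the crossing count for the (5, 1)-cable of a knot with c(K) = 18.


Step 1: Each of the c(K) crossings of the companion diagram becomes p*p = p^2 crossings among the p parallel strands, and each of the |q| twists s_1 s_2 ... s_(p-1) adds (p-1) crossings.
  Crossings = p^2 * c(K) + (p-1)*|q|
Step 2: = 5^2 * 18 + (5-1)*1
Step 3: = 25*18 + 4*1
Step 4: = 450 + 4 = 454

454


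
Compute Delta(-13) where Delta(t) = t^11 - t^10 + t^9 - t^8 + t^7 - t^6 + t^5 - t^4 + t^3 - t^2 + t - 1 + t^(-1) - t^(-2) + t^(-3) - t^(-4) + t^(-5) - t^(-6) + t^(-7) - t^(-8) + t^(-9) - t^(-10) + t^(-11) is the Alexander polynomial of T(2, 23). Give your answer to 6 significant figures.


Substituting t = -13 into Delta(t) = t^11 - t^10 + t^9 - t^8 + t^7 - t^6 + t^5 - t^4 + t^3 - t^2 + t - 1 + t^(-1) - t^(-2) + t^(-3) - t^(-4) + t^(-5) - t^(-6) + t^(-7) - t^(-8) + t^(-9) - t^(-10) + t^(-11):
Term values: (-1792160394037) + (-137858491849) + (-10604499373) + (-815730721) + (-62748517) + (-4826809) + (-371293) + (-28561) + (-2197) + (-169) + (-13) + (-1) + (-0.0769231) + (-0.00591716) + (-0.000455166) + (-3.50128e-05) + (-2.69329e-06) + (-2.07176e-07) + (-1.59366e-08) + (-1.22589e-09) + (-9.42996e-11) + (-7.25382e-12) + (-5.57986e-13)
Sum = -1.941507094e+12
Rounded to 6 significant figures: -1.94151e+12

-1.94151e+12


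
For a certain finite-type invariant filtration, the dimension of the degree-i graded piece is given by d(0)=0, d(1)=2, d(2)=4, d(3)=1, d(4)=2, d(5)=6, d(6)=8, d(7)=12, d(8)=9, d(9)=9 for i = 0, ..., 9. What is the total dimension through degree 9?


Total dimension = d(0) + d(1) + ... + d(9)
= 0 + 2 + 4 + 1 + 2 + 6 + 8 + 12 + 9 + 9
= 53

53


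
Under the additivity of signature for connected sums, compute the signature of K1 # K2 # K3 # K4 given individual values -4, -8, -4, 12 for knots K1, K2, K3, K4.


The signature is additive under connected sum.
signature(K1 # K2 # K3 # K4) = (-4) + (-8) + (-4) + (12)
= -4

-4


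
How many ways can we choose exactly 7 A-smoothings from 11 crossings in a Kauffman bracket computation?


We choose which 7 of 11 crossings get A-smoothings.
C(11, 7) = 11! / (7! * 4!)
= 330

330


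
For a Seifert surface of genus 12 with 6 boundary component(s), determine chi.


chi = 2 - 2g - b
= 2 - 2*12 - 6
= 2 - 24 - 6 = -28

-28


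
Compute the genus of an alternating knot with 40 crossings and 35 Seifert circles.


For alternating knots, g = (c - s + 1)/2.
= (40 - 35 + 1)/2
= 6/2 = 3

3


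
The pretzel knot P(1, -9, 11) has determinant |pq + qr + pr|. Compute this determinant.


Step 1: Compute pq + qr + pr.
pq = 1*(-9) = -9
qr = (-9)*11 = -99
pr = 1*11 = 11
pq + qr + pr = -9 + (-99) + 11 = -97
Step 2: Take absolute value.
det(P(1,-9,11)) = |-97| = 97

97


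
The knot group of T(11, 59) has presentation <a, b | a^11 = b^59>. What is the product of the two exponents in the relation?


The relation is a^11 = b^59.
Product of exponents = 11 * 59
= 649

649


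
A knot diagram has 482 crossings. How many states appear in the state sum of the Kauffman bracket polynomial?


Each crossing contributes 2 choices (A-smoothing or B-smoothing).
Total states = 2^482 = 12486994201263968925526388919172665222994392570659884603436627838501486955279062480481224412253967884639307724485626491581791902717153141225160704

12486994201263968925526388919172665222994392570659884603436627838501486955279062480481224412253967884639307724485626491581791902717153141225160704


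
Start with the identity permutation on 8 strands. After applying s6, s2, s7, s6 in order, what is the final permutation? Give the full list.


Starting with identity [1, 2, 3, 4, 5, 6, 7, 8].
Apply generators in sequence:
  After s6: [1, 2, 3, 4, 5, 7, 6, 8]
  After s2: [1, 3, 2, 4, 5, 7, 6, 8]
  After s7: [1, 3, 2, 4, 5, 7, 8, 6]
  After s6: [1, 3, 2, 4, 5, 8, 7, 6]
Final permutation: [1, 3, 2, 4, 5, 8, 7, 6]

[1, 3, 2, 4, 5, 8, 7, 6]


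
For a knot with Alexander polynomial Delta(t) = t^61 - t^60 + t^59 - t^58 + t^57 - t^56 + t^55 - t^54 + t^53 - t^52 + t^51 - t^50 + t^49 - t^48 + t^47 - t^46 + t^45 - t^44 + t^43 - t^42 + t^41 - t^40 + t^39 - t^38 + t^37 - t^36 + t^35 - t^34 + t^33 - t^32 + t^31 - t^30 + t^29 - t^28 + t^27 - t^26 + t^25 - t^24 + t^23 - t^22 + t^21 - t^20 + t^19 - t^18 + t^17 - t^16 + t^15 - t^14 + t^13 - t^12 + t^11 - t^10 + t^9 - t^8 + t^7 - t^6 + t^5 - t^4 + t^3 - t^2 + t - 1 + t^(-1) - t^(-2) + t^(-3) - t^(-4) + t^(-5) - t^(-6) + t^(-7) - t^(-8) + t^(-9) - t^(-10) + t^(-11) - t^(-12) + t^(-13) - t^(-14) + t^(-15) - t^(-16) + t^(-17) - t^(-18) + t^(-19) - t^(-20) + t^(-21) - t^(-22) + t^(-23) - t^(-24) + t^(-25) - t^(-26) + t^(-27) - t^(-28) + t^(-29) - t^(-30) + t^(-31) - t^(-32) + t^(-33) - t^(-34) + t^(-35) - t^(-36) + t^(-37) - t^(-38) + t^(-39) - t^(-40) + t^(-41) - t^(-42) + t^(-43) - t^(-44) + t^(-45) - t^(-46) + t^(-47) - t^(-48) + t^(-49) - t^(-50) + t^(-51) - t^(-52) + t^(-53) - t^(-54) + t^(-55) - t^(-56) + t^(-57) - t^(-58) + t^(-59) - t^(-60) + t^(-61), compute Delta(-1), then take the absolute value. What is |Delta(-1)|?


Step 1: The polynomial has 123 terms with alternating signs, exponents from 61 down to -61.
Step 2: Substitute t = -1. The i-th term has coefficient (-1)^i and exponent (m-i),
  so its value is (-1)^i * (-1)^(m-i) = (-1)^m = -1 for every i.
Step 3: All 123 terms equal -1, so Delta(-1) = 123 * (-1) = -123
Step 4: |Delta(-1)| = 123

123


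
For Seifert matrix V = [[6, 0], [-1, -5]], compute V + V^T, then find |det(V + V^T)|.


Step 1: Form V + V^T where V = [[6, 0], [-1, -5]]
  V^T = [[6, -1], [0, -5]]
  V + V^T = [[12, -1], [-1, -10]]
Step 2: det(V + V^T) = 12*(-10) - (-1)*(-1)
  = -120 - 1 = -121
Step 3: Knot determinant = |det(V + V^T)| = |-121| = 121

121


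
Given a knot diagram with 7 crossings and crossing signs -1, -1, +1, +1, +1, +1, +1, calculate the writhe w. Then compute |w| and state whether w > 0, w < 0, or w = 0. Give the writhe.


Step 1: Count positive crossings (+1).
Positive crossings: 5
Step 2: Count negative crossings (-1).
Negative crossings: 2
Step 3: Writhe = (positive) - (negative)
w = 5 - 2 = 3
Step 4: |w| = 3, and w is positive

3


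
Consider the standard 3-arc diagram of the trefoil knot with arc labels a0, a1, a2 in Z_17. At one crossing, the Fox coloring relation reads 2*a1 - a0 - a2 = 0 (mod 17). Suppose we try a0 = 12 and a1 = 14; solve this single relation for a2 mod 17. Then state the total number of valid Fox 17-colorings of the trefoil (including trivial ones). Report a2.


Step 1: Apply the given crossing relation 2*a1 - a0 - a2 = 0 (mod 17).
  a2 = 2*a1 - a0 mod 17
  a2 = 2*14 - 12 mod 17
  a2 = 28 - 12 mod 17
  a2 = 16 mod 17 = 16
Step 2: The trefoil has determinant 3.
  Number of Fox p-colorings (p prime) is p^2 if p = 3, else p.
  Since 17 does not divide 3, only trivial (constant) colorings exist.
  (So the trial a0 = 12, a1 = 14 with a0 != a1 does NOT extend to a valid coloring of the whole trefoil: the other two crossing relations require 3*(a1 - a0) = 0 (mod 17), which fails.)
  Total colorings = 17
Step 3: a2 = 16, total Fox 17-colorings = 17

16


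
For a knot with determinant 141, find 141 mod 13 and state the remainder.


Step 1: A knot is p-colorable if and only if p divides its determinant.
Step 2: Compute 141 mod 13.
141 = 10 * 13 + 11
Step 3: 141 mod 13 = 11
Step 4: The knot is 13-colorable: no

11


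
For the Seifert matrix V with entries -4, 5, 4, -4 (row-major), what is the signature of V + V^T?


Step 1: V + V^T = [[-8, 9], [9, -8]]
Step 2: trace = -16, det = -17
Step 3: Discriminant = (-16)^2 - 4*(-17) = 324
Step 4: Eigenvalues: 1, -17
Step 5: Signature = (# positive eigenvalues) - (# negative eigenvalues) = 0

0


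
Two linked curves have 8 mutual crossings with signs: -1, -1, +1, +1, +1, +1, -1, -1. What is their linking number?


Step 1: Count positive crossings: 4
Step 2: Count negative crossings: 4
Step 3: Sum of signs = 4 - 4 = 0
Step 4: Linking number = sum/2 = 0/2 = 0

0


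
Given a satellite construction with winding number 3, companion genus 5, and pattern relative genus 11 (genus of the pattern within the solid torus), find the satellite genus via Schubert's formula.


Schubert: g(satellite) = g_rel(pattern) + |winding| * g(companion),
where g_rel(pattern) is the genus of the pattern relative to the solid torus.
= 11 + 3 * 5
= 11 + 15 = 26

26


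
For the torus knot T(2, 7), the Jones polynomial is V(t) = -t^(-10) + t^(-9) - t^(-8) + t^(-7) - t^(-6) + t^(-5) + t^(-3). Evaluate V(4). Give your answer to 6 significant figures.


Substituting t = 4 into V(t) = -t^(-10) + t^(-9) - t^(-8) + t^(-7) - t^(-6) + t^(-5) + t^(-3):
  (-)t^(-10) = -9.53674e-07
  (+)t^(-9) = 3.8147e-06
  (-)t^(-8) = -1.52588e-05
  (+)t^(-7) = 6.10352e-05
  (-)t^(-6) = -0.000244141
  (+)t^(-5) = 0.000976562
  (+)t^(-3) = 0.015625
Sum = (-9.53674e-07) + (3.8147e-06) + (-1.52588e-05) + (6.10352e-05) + (-0.000244141) + (0.000976562) + (0.015625)
= 0.01640605927
Rounded to 6 significant figures: 0.0164061

0.0164061


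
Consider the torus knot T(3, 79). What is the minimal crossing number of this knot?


For a torus knot T(p, q) with gcd(p,q)=1,
the crossing number is min(p*(q-1), q*(p-1)).
p*(q-1) = 3*78 = 234
q*(p-1) = 79*2 = 158
min(234, 158) = 158

158


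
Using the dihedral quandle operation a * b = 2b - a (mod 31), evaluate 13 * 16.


13 * 16 = 2*16 - 13 mod 31
= 32 - 13 mod 31
= 19 mod 31 = 19

19


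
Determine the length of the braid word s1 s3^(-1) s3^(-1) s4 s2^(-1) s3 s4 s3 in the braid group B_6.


The word length counts the number of generators (including inverses).
Listing each generator: s1, s3^(-1), s3^(-1), s4, s2^(-1), s3, s4, s3
There are 8 generators in this braid word.

8


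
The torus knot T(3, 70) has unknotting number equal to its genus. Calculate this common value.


For a torus knot T(p,q), both the unknotting number and genus equal (p-1)(q-1)/2.
= (3-1)(70-1)/2
= 2*69/2
= 138/2 = 69

69


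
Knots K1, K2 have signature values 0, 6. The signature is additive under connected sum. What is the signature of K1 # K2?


The signature is additive under connected sum.
signature(K1 # K2) = (0) + (6)
= 6

6


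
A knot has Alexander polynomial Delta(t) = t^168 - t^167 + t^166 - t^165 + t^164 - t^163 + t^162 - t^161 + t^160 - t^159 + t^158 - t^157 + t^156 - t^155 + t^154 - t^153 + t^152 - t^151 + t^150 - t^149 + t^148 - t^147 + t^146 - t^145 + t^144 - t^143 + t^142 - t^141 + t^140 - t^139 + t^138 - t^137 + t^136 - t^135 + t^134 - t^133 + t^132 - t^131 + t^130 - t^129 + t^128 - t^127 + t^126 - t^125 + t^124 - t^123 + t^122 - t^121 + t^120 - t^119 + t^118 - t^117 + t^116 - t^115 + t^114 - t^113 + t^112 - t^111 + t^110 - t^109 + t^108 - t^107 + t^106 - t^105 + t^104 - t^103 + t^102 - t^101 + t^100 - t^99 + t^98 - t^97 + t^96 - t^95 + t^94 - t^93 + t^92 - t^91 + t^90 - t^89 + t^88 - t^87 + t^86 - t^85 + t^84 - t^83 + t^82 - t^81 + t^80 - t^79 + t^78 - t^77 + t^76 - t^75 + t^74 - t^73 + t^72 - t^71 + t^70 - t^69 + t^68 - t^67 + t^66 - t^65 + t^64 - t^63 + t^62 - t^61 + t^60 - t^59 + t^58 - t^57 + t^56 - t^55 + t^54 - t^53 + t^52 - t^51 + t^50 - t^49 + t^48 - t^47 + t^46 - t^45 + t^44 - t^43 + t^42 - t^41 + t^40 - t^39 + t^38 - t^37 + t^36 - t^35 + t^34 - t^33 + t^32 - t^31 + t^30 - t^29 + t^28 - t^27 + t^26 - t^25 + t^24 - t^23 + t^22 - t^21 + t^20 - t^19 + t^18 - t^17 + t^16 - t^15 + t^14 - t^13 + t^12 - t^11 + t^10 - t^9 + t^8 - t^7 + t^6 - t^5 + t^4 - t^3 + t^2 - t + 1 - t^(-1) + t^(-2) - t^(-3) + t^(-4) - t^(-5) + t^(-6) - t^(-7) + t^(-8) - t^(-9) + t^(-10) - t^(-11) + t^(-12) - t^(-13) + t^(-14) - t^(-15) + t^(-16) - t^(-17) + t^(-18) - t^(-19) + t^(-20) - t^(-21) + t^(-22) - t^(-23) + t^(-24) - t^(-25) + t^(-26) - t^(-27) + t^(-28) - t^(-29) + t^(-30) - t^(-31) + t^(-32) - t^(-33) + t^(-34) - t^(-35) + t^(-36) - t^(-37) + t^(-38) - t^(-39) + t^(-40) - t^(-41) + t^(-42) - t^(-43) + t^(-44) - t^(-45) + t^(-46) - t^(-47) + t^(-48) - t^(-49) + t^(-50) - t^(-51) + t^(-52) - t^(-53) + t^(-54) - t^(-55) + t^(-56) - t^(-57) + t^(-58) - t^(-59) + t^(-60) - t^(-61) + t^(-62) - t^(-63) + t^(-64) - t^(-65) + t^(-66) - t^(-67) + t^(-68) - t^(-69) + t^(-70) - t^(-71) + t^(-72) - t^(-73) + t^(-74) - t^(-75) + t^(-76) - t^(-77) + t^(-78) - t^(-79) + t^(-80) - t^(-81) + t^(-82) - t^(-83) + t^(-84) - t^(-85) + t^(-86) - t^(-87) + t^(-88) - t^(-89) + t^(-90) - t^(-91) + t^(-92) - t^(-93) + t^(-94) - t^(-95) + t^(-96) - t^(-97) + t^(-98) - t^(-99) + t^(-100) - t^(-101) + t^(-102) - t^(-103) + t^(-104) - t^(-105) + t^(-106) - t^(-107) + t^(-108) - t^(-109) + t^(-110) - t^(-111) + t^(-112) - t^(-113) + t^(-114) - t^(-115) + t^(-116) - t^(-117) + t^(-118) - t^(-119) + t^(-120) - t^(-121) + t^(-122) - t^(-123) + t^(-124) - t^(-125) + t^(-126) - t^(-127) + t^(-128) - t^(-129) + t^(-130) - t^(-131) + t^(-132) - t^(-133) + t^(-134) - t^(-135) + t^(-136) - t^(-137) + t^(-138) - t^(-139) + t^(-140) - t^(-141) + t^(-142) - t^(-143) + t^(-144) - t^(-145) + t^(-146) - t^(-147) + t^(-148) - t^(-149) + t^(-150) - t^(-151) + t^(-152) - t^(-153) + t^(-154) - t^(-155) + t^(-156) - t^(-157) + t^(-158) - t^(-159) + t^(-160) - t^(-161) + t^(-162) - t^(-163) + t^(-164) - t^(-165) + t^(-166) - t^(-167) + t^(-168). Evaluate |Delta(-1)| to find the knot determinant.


Step 1: The polynomial has 337 terms with alternating signs, exponents from 168 down to -168.
Step 2: Substitute t = -1. The i-th term has coefficient (-1)^i and exponent (m-i),
  so its value is (-1)^i * (-1)^(m-i) = (-1)^m = 1 for every i.
Step 3: All 337 terms equal 1, so Delta(-1) = 337 * (1) = 337
Step 4: |Delta(-1)| = 337

337
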